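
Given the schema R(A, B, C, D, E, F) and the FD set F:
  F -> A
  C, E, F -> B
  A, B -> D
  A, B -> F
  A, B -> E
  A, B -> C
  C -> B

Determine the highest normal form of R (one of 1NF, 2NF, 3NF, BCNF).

3NF

Candidate keys: {A, B}, {A, C}, {B, F}, {C, F}. Prime attributes: {A, B, C, F}.
F -> A breaks BCNF: {F}⁺ = {A, F}, so {F} is not a superkey.
Its right-hand attributes {A} are all prime, as are those of every other non-superkey FD — the relation is in 3NF.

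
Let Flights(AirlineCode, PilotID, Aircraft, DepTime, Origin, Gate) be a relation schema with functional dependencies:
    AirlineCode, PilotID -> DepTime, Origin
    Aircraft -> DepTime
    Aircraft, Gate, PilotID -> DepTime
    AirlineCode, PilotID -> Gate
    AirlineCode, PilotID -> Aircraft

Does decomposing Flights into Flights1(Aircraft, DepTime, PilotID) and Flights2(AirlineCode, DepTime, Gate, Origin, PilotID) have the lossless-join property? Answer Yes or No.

No

Common attributes: {DepTime, PilotID}; their closure is {DepTime, PilotID}.
Neither Flights1 nor Flights2 is contained in that closure, so the decomposition is lossy.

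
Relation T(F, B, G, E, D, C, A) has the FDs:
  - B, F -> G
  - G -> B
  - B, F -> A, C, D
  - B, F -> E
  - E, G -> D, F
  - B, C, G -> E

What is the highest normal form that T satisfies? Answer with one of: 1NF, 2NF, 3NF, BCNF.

3NF

Candidate keys: {B, F}, {C, G}, {E, G}, {F, G}. Prime attributes: {B, C, E, F, G}.
For G -> B we have {G}⁺ = {B, G}; {G} is not a superkey, so BCNF fails.
Its right-hand attributes {B} are all prime, as are those of every other non-superkey FD — the relation is in 3NF.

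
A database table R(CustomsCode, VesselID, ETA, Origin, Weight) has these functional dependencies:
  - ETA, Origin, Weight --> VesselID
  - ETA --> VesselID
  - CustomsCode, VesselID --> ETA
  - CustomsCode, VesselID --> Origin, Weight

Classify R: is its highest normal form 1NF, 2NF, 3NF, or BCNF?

Candidate keys: {CustomsCode, ETA}, {CustomsCode, VesselID}. Prime attributes: {CustomsCode, ETA, VesselID}.
ETA, Origin, Weight --> VesselID breaks BCNF: {ETA, Origin, Weight}⁺ = {ETA, Origin, VesselID, Weight}, so {ETA, Origin, Weight} is not a superkey.
Its right-hand attributes {VesselID} are all prime, as are those of every other non-superkey FD — the relation is in 3NF.

3NF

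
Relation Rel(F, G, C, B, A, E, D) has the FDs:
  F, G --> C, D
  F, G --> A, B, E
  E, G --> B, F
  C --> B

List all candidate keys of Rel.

{E, G}, {F, G}

No FD produces {G}, so it must be in every candidate key.
Closure of {E, G} is {A, B, C, D, E, F, G}, the whole schema; {E, G} is a candidate key.
Closure of {F, G} is {A, B, C, D, E, F, G}, the whole schema; {F, G} is a candidate key.
These are minimal and exhaustive — every other superkey contains one of them.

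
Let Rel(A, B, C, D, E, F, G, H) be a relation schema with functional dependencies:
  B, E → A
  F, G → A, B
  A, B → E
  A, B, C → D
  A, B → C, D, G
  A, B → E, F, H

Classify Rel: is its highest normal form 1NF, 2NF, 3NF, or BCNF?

Candidate keys: {A, B}, {B, E}, {F, G}. Prime attributes: {A, B, E, F, G}.
Every FD has a superkey on the left, so the relation is in BCNF.

BCNF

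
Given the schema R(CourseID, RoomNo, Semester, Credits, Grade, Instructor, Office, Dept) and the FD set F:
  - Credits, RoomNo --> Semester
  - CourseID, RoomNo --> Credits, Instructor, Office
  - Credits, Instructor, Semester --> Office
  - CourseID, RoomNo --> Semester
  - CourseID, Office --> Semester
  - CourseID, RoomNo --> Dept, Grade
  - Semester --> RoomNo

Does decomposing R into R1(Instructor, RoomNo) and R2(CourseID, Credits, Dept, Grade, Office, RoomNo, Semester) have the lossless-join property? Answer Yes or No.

No

Common attributes: {RoomNo}; their closure is {RoomNo}.
Neither R1 nor R2 is contained in that closure, so the decomposition is lossy.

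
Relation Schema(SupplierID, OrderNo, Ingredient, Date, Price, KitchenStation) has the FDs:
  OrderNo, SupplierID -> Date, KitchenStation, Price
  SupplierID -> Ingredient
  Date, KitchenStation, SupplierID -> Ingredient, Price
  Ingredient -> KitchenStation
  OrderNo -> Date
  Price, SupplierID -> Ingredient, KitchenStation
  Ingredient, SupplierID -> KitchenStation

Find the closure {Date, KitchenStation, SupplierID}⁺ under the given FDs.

{Date, Ingredient, KitchenStation, Price, SupplierID}

Start with {Date, KitchenStation, SupplierID}.
SupplierID -> Ingredient applies; add {Ingredient} → now {Date, Ingredient, KitchenStation, SupplierID}.
Date, KitchenStation, SupplierID -> Ingredient, Price applies; add {Price} → now {Date, Ingredient, KitchenStation, Price, SupplierID}.
No further FD applies.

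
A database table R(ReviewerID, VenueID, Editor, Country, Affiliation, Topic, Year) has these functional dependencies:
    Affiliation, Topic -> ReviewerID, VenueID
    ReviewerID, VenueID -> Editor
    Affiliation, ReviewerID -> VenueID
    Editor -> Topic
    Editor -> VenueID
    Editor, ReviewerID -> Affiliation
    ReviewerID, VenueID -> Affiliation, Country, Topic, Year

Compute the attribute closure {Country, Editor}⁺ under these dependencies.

{Country, Editor, Topic, VenueID}

Start with {Country, Editor}.
Editor -> Topic applies; add {Topic} → now {Country, Editor, Topic}.
Editor -> VenueID applies; add {VenueID} → now {Country, Editor, Topic, VenueID}.
No further FD applies.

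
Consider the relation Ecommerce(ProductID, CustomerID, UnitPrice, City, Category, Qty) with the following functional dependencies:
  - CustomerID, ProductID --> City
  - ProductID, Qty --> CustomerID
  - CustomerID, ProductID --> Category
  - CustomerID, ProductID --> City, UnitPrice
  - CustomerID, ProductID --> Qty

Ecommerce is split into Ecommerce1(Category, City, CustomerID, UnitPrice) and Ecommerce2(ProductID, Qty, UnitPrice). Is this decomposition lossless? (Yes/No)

No

The shared attributes are {UnitPrice} and {UnitPrice}⁺ = {UnitPrice}.
The closure covers neither Ecommerce1 nor Ecommerce2 entirely; the join is not lossless.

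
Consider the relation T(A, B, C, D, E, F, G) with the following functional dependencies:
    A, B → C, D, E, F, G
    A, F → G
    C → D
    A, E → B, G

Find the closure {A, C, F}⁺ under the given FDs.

Start with {A, C, F}.
A, F → G applies; add {G} → now {A, C, F, G}.
C → D applies; add {D} → now {A, C, D, F, G}.
No further FD applies.

{A, C, D, F, G}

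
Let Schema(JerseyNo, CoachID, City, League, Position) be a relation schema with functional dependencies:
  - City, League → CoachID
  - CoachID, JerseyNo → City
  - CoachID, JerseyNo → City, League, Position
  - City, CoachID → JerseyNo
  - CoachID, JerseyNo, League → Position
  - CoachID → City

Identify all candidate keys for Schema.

{City, League}, {CoachID}

{CoachID} is a candidate key since {CoachID}⁺ = {City, CoachID, JerseyNo, League, Position} covers every attribute.
{City, League} is a candidate key since {City, League}⁺ = {City, CoachID, JerseyNo, League, Position} covers every attribute.
These are minimal and exhaustive — every other superkey contains one of them.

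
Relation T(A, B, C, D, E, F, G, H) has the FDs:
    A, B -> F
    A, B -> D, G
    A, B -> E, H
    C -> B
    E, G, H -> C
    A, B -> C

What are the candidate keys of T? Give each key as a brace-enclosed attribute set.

No FD produces {A}, so it must be in every candidate key.
Closure of {A, B} is {A, B, C, D, E, F, G, H}, the whole schema; {A, B} is a candidate key.
Closure of {A, C} is {A, B, C, D, E, F, G, H}, the whole schema; {A, C} is a candidate key.
Closure of {A, E, G, H} is {A, B, C, D, E, F, G, H}, the whole schema; {A, E, G, H} is a candidate key.
These are minimal and exhaustive — every other superkey contains one of them.

{A, B}, {A, C}, {A, E, G, H}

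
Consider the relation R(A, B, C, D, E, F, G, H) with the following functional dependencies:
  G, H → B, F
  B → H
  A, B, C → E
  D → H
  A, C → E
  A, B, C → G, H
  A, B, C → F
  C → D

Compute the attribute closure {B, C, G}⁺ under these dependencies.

Start with {B, C, G}.
B → H applies; add {H} → now {B, C, G, H}.
C → D applies; add {D} → now {B, C, D, G, H}.
G, H → B, F applies; add {F} → now {B, C, D, F, G, H}.
No further FD applies.

{B, C, D, F, G, H}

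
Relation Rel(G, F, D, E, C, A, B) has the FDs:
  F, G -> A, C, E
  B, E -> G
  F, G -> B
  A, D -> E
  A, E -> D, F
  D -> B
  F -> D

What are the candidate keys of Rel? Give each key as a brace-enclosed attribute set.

Closure of {A, D} is {A, B, C, D, E, F, G}, the whole schema; {A, D} is a candidate key.
Closure of {A, E} is {A, B, C, D, E, F, G}, the whole schema; {A, E} is a candidate key.
Closure of {A, F} is {A, B, C, D, E, F, G}, the whole schema; {A, F} is a candidate key.
Closure of {E, F} is {A, B, C, D, E, F, G}, the whole schema; {E, F} is a candidate key.
Closure of {F, G} is {A, B, C, D, E, F, G}, the whole schema; {F, G} is a candidate key.
These are minimal and exhaustive — every other superkey contains one of them.

{A, D}, {A, E}, {A, F}, {E, F}, {F, G}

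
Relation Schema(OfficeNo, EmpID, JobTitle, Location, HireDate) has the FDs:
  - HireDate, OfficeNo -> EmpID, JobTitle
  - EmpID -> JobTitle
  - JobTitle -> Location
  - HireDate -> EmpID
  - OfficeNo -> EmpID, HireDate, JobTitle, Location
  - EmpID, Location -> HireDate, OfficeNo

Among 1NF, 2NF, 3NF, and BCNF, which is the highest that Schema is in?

2NF

Candidate keys: {EmpID}, {HireDate}, {OfficeNo}. Prime attributes: {EmpID, HireDate, OfficeNo}.
JobTitle -> Location: {JobTitle}⁺ = {JobTitle, Location}, which is not all of the attributes, so the left side is not a superkey — BCNF is violated.
Because {Location} is non-prime and the left side of JobTitle -> Location is not a superkey, the relation is not in 3NF.
All keys have size 1, which rules out partial dependencies — 2NF is satisfied.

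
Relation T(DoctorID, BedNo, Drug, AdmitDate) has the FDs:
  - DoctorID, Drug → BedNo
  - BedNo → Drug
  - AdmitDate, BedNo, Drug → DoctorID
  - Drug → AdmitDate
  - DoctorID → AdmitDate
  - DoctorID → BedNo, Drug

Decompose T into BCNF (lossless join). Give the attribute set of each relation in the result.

Candidate keys of the original relation: {BedNo}, {DoctorID}.
Within {AdmitDate, BedNo, DoctorID, Drug}: {Drug}⁺ ∩ {AdmitDate, BedNo, DoctorID, Drug} = {AdmitDate, Drug}, not the whole set, so Drug → AdmitDate violates BCNF; decompose into {AdmitDate, Drug} and {BedNo, DoctorID, Drug}.
{AdmitDate, Drug} has no BCNF violation.
{BedNo, DoctorID, Drug} has no BCNF violation.

{AdmitDate, Drug}; {BedNo, DoctorID, Drug}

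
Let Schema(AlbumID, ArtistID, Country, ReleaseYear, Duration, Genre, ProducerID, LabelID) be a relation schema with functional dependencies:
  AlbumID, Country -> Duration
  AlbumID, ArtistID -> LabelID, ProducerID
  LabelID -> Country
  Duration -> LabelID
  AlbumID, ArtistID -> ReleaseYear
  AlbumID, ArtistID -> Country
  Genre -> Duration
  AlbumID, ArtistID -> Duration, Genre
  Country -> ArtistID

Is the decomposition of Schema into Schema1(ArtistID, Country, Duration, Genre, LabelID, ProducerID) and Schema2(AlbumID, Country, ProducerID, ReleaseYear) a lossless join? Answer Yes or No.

No

Schema1 ∩ Schema2 = {Country, ProducerID}; its closure under F is {ArtistID, Country, ProducerID}.
The closure covers neither Schema1 nor Schema2 entirely; the join is not lossless.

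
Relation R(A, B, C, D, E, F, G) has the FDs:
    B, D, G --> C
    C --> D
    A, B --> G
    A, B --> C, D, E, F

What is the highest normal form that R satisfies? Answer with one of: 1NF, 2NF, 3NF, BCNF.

2NF

Candidate key: {A, B}. Prime attributes: {A, B}.
B, D, G --> C: {B, D, G}⁺ = {B, C, D, G}, which is not all of the attributes, so the left side is not a superkey — BCNF is violated.
Because {C} is non-prime and the left side of B, D, G --> C is not a superkey, the relation is not in 3NF.
Checking every proper subset of each key, none determines a non-prime attribute — 2NF is satisfied.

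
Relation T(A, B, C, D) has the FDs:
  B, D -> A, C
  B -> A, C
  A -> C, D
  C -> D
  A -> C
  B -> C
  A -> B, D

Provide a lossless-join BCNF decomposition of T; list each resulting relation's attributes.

{A, B, C}; {C, D}

Candidate keys of the original relation: {A}, {B}.
In {A, B, C, D}, {C} is not a superkey ({C}⁺ restricted to this set is {C, D}), so split on C -> D into {C, D} and {A, B, C}.
{C, D} has no BCNF violation.
{A, B, C} has no BCNF violation.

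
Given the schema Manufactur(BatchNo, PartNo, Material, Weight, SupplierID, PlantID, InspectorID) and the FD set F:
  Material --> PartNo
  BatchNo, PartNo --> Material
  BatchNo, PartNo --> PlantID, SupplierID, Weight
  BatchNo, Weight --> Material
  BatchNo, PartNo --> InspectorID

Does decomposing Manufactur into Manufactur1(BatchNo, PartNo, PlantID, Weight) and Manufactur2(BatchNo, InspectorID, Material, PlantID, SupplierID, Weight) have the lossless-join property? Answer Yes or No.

Yes

Common attributes: {BatchNo, PlantID, Weight}; their closure is {BatchNo, InspectorID, Material, PartNo, PlantID, SupplierID, Weight}.
Manufactur1 is contained in that closure, so Manufactur1 ∩ Manufactur2 --> Manufactur1 holds and the join is lossless.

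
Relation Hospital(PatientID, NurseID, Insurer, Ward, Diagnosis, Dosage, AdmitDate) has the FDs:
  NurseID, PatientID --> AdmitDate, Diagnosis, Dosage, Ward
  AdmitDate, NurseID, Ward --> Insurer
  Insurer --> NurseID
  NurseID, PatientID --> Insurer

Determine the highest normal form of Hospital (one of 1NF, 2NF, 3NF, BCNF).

Candidate keys: {Insurer, PatientID}, {NurseID, PatientID}. Prime attributes: {Insurer, NurseID, PatientID}.
AdmitDate, NurseID, Ward --> Insurer: {AdmitDate, NurseID, Ward}⁺ = {AdmitDate, Insurer, NurseID, Ward}, which is not all of the attributes, so the left side is not a superkey — BCNF is violated.
Its right-hand attributes {Insurer} are all prime, as are those of every other non-superkey FD — the relation is in 3NF.

3NF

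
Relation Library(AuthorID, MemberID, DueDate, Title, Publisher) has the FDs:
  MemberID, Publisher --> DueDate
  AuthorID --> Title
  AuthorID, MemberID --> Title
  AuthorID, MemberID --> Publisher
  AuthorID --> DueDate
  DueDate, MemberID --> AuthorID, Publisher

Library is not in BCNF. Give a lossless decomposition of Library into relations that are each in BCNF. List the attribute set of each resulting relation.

{AuthorID, DueDate, Title}; {AuthorID, MemberID, Publisher}

Candidate keys of the original relation: {AuthorID, MemberID}, {DueDate, MemberID}, {MemberID, Publisher}.
In {AuthorID, DueDate, MemberID, Publisher, Title}, {AuthorID} is not a superkey ({AuthorID}⁺ restricted to this set is {AuthorID, DueDate, Title}), so split on AuthorID --> DueDate, Title into {AuthorID, DueDate, Title} and {AuthorID, MemberID, Publisher}.
{AuthorID, DueDate, Title}: every determinant is a superkey — BCNF.
{AuthorID, MemberID, Publisher}: every determinant is a superkey — BCNF.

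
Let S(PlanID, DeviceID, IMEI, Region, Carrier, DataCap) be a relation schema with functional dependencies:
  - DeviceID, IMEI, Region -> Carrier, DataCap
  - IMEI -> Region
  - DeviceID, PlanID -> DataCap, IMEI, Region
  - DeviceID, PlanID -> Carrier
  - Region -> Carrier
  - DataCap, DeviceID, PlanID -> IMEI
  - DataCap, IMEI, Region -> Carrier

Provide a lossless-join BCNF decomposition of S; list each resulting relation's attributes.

{Carrier, Region}; {DataCap, DeviceID, IMEI}; {DeviceID, IMEI, PlanID}; {IMEI, Region}

Candidate key of the original relation: {DeviceID, PlanID}.
{Carrier, DataCap, DeviceID, IMEI, PlanID, Region}: {DeviceID, IMEI, Region} determines {Carrier, DataCap, DeviceID, IMEI, Region} here but is not a superkey — split on DeviceID, IMEI, Region -> Carrier, DataCap, giving {Carrier, DataCap, DeviceID, IMEI, Region} and {DeviceID, IMEI, PlanID, Region}.
{Carrier, DataCap, DeviceID, IMEI, Region}: {IMEI} determines {Carrier, IMEI, Region} here but is not a superkey — split on IMEI -> Carrier, Region, giving {Carrier, IMEI, Region} and {DataCap, DeviceID, IMEI}.
{Carrier, IMEI, Region}: {Region} determines {Carrier, Region} here but is not a superkey — split on Region -> Carrier, giving {Carrier, Region} and {IMEI, Region}.
{Carrier, Region}: every determinant is a superkey — BCNF.
{IMEI, Region}: every determinant is a superkey — BCNF.
{DataCap, DeviceID, IMEI}: every determinant is a superkey — BCNF.
{DeviceID, IMEI, PlanID, Region}: {IMEI} determines {IMEI, Region} here but is not a superkey — split on IMEI -> Region, giving {IMEI, Region} and {DeviceID, IMEI, PlanID}.
{IMEI, Region}: every determinant is a superkey — BCNF.
{DeviceID, IMEI, PlanID}: every determinant is a superkey — BCNF.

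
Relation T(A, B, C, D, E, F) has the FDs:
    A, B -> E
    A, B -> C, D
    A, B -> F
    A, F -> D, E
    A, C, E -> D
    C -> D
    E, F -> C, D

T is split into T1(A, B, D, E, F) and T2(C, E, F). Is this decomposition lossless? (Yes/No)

Yes

T1 ∩ T2 = {E, F}; its closure under F is {C, D, E, F}.
This includes all of T2, so the common attributes are a superkey of T2 — the join is lossless.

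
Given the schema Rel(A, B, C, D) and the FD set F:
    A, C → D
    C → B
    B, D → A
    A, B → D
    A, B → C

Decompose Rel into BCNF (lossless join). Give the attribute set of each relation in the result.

{A, C, D}; {B, C}

Candidate keys of the original relation: {A, B}, {A, C}, {B, D}, {C, D}.
In {A, B, C, D}, {C} is not a superkey ({C}⁺ restricted to this set is {B, C}), so split on C → B into {B, C} and {A, C, D}.
{B, C} has no BCNF violation.
{A, C, D} has no BCNF violation.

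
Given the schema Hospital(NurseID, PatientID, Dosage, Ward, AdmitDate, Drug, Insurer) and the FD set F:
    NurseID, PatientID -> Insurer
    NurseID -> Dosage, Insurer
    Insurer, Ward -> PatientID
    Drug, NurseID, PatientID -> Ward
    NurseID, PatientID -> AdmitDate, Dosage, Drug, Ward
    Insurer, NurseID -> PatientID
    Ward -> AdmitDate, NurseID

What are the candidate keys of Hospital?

Closure of {NurseID} is {AdmitDate, Dosage, Drug, Insurer, NurseID, PatientID, Ward}, the whole schema; {NurseID} is a candidate key.
Closure of {Ward} is {AdmitDate, Dosage, Drug, Insurer, NurseID, PatientID, Ward}, the whole schema; {Ward} is a candidate key.
Any other superkey properly contains one of these, so there are no further candidate keys.

{NurseID}, {Ward}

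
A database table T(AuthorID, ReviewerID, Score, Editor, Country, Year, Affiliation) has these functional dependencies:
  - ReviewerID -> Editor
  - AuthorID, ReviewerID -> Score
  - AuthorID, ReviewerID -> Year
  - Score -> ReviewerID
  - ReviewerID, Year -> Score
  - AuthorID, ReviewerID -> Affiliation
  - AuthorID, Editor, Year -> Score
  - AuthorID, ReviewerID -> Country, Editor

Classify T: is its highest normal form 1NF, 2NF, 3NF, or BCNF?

Candidate keys: {AuthorID, Editor, Year}, {AuthorID, ReviewerID}, {AuthorID, Score}. Prime attributes: {AuthorID, Editor, ReviewerID, Score, Year}.
ReviewerID -> Editor breaks BCNF: {ReviewerID}⁺ = {Editor, ReviewerID}, so {ReviewerID} is not a superkey.
But every attribute on its right side ({Editor}) is prime, and the same holds for every other non-superkey FD, so 3NF still holds.

3NF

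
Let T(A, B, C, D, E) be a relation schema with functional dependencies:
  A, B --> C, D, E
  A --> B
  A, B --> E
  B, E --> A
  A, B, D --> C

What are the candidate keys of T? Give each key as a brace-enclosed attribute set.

{A}⁺ = {A, B, C, D, E}, which is every attribute, so {A} is a candidate key.
{B, E}⁺ = {A, B, C, D, E}, which is every attribute, so {B, E} is a candidate key.
No proper subset of any of these is a key, and no other minimal superkey exists.

{A}, {B, E}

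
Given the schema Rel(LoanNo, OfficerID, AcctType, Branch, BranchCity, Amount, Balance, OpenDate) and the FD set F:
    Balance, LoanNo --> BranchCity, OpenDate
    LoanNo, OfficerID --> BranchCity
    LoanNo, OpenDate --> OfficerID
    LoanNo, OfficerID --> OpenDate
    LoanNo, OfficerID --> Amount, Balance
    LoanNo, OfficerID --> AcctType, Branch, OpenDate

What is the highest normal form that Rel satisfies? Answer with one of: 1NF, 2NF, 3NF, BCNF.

Candidate keys: {Balance, LoanNo}, {LoanNo, OfficerID}, {LoanNo, OpenDate}. Prime attributes: {Balance, LoanNo, OfficerID, OpenDate}.
Each dependency's left side is a superkey — BCNF holds.

BCNF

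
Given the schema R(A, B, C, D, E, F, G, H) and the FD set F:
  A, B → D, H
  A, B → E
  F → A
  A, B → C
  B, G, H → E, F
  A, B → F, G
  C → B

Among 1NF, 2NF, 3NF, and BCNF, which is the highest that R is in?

Candidate keys: {A, B}, {A, C}, {B, F}, {B, G, H}, {C, F}, {C, G, H}. Prime attributes: {A, B, C, F, G, H}.
F → A breaks BCNF: {F}⁺ = {A, F}, so {F} is not a superkey.
Since {A} ⊆ prime attributes and every other non-superkey FD also has a prime right side, the schema is in 3NF.

3NF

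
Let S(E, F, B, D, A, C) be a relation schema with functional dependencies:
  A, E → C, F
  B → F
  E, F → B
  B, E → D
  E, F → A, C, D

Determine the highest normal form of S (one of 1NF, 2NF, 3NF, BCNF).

Candidate keys: {A, E}, {B, E}, {E, F}. Prime attributes: {A, B, E, F}.
For B → F we have {B}⁺ = {B, F}; {B} is not a superkey, so BCNF fails.
Since {F} ⊆ prime attributes and every other non-superkey FD also has a prime right side, the schema is in 3NF.

3NF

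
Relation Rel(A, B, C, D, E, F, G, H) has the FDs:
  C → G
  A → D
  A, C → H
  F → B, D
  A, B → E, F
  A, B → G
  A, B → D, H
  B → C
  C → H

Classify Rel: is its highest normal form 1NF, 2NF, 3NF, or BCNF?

Candidate keys: {A, B}, {A, F}. Prime attributes: {A, B, F}.
For C → G we have {C}⁺ = {C, G, H}; {C} is not a superkey, so BCNF fails.
C → G has non-prime {G} on the right and a non-superkey on the left, so 3NF fails.
{A} is a proper subset of the key {A, B}, and {A}⁺ contains the non-prime attribute {D} — a partial dependency, so 2NF is violated.

1NF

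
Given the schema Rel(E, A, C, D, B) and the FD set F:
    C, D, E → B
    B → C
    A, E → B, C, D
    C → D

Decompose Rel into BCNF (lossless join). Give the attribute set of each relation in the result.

{A, C, E}; {B, C}; {B, E}; {C, D}

Candidate key of the original relation: {A, E}.
{A, B, C, D, E}: {C, D, E} determines {B, C, D, E} here but is not a superkey — split on C, D, E → B, giving {B, C, D, E} and {A, C, D, E}.
{B, C, D, E}: {B} determines {B, C, D} here but is not a superkey — split on B → C, D, giving {B, C, D} and {B, E}.
{B, C, D}: {C} determines {C, D} here but is not a superkey — split on C → D, giving {C, D} and {B, C}.
{C, D} is in BCNF.
{B, C} is in BCNF.
{B, E} is in BCNF.
{A, C, D, E}: {C} determines {C, D} here but is not a superkey — split on C → D, giving {C, D} and {A, C, E}.
{C, D} is in BCNF.
{A, C, E} is in BCNF.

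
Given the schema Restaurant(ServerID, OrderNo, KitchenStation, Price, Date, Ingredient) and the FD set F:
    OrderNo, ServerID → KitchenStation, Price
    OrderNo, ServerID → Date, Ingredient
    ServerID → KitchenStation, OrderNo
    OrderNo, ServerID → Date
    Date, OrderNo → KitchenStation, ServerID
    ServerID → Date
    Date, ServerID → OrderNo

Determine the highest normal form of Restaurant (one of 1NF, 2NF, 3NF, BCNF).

Candidate keys: {Date, OrderNo}, {ServerID}. Prime attributes: {Date, OrderNo, ServerID}.
The left-hand side of every FD is a superkey, so BCNF is satisfied.

BCNF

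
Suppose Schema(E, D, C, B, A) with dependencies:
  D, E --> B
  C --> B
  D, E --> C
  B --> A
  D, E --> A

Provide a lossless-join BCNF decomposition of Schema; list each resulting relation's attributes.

Candidate key of the original relation: {D, E}.
In {A, B, C, D, E}, {C} is not a superkey ({C}⁺ restricted to this set is {A, B, C}), so split on C --> A, B into {A, B, C} and {C, D, E}.
In {A, B, C}, {B} is not a superkey ({B}⁺ restricted to this set is {A, B}), so split on B --> A into {A, B} and {B, C}.
{A, B} is in BCNF.
{B, C} is in BCNF.
{C, D, E} is in BCNF.

{A, B}; {B, C}; {C, D, E}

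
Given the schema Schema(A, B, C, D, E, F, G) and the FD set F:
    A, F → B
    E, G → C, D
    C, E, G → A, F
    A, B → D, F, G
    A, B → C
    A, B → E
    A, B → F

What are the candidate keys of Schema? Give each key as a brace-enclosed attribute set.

{A, B}⁺ = {A, B, C, D, E, F, G}, which is every attribute, so {A, B} is a candidate key.
{A, F}⁺ = {A, B, C, D, E, F, G}, which is every attribute, so {A, F} is a candidate key.
{E, G}⁺ = {A, B, C, D, E, F, G}, which is every attribute, so {E, G} is a candidate key.
These are minimal and exhaustive — every other superkey contains one of them.

{A, B}, {A, F}, {E, G}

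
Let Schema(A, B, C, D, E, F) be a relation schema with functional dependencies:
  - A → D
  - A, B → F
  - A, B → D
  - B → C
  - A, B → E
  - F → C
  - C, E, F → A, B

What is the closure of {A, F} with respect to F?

{A, C, D, F}

Start with {A, F}.
A → D applies; add {D} → now {A, D, F}.
F → C applies; add {C} → now {A, C, D, F}.
No further FD applies.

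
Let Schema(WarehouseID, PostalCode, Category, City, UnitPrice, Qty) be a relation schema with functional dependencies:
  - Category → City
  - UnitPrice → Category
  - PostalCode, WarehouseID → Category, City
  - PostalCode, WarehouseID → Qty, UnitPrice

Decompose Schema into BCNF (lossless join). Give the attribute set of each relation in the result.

Candidate key of the original relation: {PostalCode, WarehouseID}.
Within {Category, City, PostalCode, Qty, UnitPrice, WarehouseID}: {Category}⁺ ∩ {Category, City, PostalCode, Qty, UnitPrice, WarehouseID} = {Category, City}, not the whole set, so Category → City violates BCNF; decompose into {Category, City} and {Category, PostalCode, Qty, UnitPrice, WarehouseID}.
{Category, City} is in BCNF.
Within {Category, PostalCode, Qty, UnitPrice, WarehouseID}: {UnitPrice}⁺ ∩ {Category, PostalCode, Qty, UnitPrice, WarehouseID} = {Category, UnitPrice}, not the whole set, so UnitPrice → Category violates BCNF; decompose into {Category, UnitPrice} and {PostalCode, Qty, UnitPrice, WarehouseID}.
{Category, UnitPrice} is in BCNF.
{PostalCode, Qty, UnitPrice, WarehouseID} is in BCNF.

{Category, City}; {Category, UnitPrice}; {PostalCode, Qty, UnitPrice, WarehouseID}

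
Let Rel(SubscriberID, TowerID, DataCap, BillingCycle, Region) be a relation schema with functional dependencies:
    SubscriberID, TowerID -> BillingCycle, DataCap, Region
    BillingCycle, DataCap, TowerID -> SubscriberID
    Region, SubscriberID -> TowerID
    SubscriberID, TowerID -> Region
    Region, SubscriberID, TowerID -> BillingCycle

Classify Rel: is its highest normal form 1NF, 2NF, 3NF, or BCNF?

BCNF

Candidate keys: {BillingCycle, DataCap, TowerID}, {Region, SubscriberID}, {SubscriberID, TowerID}. Prime attributes: {BillingCycle, DataCap, Region, SubscriberID, TowerID}.
Each dependency's left side is a superkey — BCNF holds.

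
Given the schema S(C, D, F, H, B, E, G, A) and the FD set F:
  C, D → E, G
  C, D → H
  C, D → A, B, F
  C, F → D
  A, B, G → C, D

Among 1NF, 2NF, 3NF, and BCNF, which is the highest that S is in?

Candidate keys: {A, B, G}, {C, D}, {C, F}. Prime attributes: {A, B, C, D, F, G}.
Each dependency's left side is a superkey — BCNF holds.

BCNF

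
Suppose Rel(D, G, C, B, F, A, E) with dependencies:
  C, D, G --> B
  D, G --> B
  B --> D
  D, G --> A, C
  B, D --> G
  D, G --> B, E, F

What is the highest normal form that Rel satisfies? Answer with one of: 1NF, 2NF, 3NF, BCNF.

BCNF

Candidate keys: {B}, {D, G}. Prime attributes: {B, D, G}.
The left-hand side of every FD is a superkey, so BCNF is satisfied.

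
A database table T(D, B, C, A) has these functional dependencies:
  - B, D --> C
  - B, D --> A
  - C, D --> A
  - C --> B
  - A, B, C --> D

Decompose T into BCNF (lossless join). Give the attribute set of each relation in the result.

Candidate keys of the original relation: {A, C}, {B, D}, {C, D}.
{A, B, C, D}: {C} determines {B, C} here but is not a superkey — split on C --> B, giving {B, C} and {A, C, D}.
{B, C}: every determinant is a superkey — BCNF.
{A, C, D}: every determinant is a superkey — BCNF.

{A, C, D}; {B, C}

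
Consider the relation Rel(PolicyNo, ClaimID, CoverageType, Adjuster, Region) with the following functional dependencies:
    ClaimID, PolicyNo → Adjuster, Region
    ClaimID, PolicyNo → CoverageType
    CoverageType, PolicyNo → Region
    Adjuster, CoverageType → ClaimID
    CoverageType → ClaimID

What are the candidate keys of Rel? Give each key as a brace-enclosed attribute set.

Attributes never on any right-hand side: {PolicyNo} — every candidate key must contain it.
Closure of {ClaimID, PolicyNo} is {Adjuster, ClaimID, CoverageType, PolicyNo, Region}, the whole schema; {ClaimID, PolicyNo} is a candidate key.
Closure of {CoverageType, PolicyNo} is {Adjuster, ClaimID, CoverageType, PolicyNo, Region}, the whole schema; {CoverageType, PolicyNo} is a candidate key.
Any other superkey properly contains one of these, so there are no further candidate keys.

{ClaimID, PolicyNo}, {CoverageType, PolicyNo}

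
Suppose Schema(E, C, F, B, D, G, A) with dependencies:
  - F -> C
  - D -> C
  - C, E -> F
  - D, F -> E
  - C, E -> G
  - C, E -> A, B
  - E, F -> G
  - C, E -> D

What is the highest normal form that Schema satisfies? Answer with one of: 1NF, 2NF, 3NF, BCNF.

3NF

Candidate keys: {C, E}, {D, E}, {D, F}, {E, F}. Prime attributes: {C, D, E, F}.
F -> C breaks BCNF: {F}⁺ = {C, F}, so {F} is not a superkey.
Its right-hand attributes {C} are all prime, as are those of every other non-superkey FD — the relation is in 3NF.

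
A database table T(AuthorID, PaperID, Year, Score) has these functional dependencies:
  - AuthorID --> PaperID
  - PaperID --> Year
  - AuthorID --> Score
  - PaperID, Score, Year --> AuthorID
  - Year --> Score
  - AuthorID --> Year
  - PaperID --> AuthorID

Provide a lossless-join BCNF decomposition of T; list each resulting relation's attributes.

{AuthorID, PaperID, Year}; {Score, Year}

Candidate keys of the original relation: {AuthorID}, {PaperID}.
Within {AuthorID, PaperID, Score, Year}: {Year}⁺ ∩ {AuthorID, PaperID, Score, Year} = {Score, Year}, not the whole set, so Year --> Score violates BCNF; decompose into {Score, Year} and {AuthorID, PaperID, Year}.
{Score, Year}: every determinant is a superkey — BCNF.
{AuthorID, PaperID, Year}: every determinant is a superkey — BCNF.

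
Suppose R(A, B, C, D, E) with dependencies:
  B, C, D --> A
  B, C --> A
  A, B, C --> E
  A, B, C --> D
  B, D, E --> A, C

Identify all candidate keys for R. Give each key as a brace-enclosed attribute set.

{B, C}, {B, D, E}

No FD produces {B}, so it must be in every candidate key.
{B, C}⁺ = {A, B, C, D, E} — all of the relation — so {B, C} is a candidate key.
{B, D, E}⁺ = {A, B, C, D, E} — all of the relation — so {B, D, E} is a candidate key.
These are minimal and exhaustive — every other superkey contains one of them.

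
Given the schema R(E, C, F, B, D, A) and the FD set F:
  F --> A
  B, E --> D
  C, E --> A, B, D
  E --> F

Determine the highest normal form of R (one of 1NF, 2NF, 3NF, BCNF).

1NF

Candidate key: {C, E}. Prime attributes: {C, E}.
F --> A: {F}⁺ = {A, F}, which is not all of the attributes, so the left side is not a superkey — BCNF is violated.
F --> A determines the non-prime attribute {A} from a non-superkey — 3NF is violated.
Since {E} ⊂ {C, E} and {E}⁺ ⊇ {A, F} with {A, F} non-prime, there is a partial dependency; 2NF fails.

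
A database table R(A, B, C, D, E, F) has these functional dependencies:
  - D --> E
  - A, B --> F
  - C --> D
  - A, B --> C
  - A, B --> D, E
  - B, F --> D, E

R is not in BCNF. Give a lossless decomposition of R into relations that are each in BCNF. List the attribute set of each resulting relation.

Candidate key of the original relation: {A, B}.
{A, B, C, D, E, F}: {D} determines {D, E} here but is not a superkey — split on D --> E, giving {D, E} and {A, B, C, D, F}.
{D, E} is in BCNF.
{A, B, C, D, F}: {C} determines {C, D} here but is not a superkey — split on C --> D, giving {C, D} and {A, B, C, F}.
{C, D} is in BCNF.
{A, B, C, F} is in BCNF.

{A, B, C, F}; {C, D}; {D, E}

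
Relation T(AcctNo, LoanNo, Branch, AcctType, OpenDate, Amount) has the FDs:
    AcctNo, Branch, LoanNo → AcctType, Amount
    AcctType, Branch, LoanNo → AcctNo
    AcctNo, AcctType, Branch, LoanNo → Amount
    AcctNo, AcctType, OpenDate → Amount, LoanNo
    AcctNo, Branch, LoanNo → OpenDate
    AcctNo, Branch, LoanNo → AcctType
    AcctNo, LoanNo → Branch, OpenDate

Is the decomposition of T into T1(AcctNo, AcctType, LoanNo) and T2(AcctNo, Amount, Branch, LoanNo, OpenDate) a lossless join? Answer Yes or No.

Yes

The shared attributes are {AcctNo, LoanNo} and {AcctNo, LoanNo}⁺ = {AcctNo, AcctType, Amount, Branch, LoanNo, OpenDate}.
This includes all of T1, so the common attributes are a superkey of T1 — the join is lossless.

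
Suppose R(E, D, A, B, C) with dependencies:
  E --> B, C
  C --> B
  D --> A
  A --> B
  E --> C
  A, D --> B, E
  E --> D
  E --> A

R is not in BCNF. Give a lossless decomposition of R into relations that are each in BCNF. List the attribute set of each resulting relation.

Candidate keys of the original relation: {D}, {E}.
{A, B, C, D, E}: {C} determines {B, C} here but is not a superkey — split on C --> B, giving {B, C} and {A, C, D, E}.
{B, C} has no BCNF violation.
{A, C, D, E} has no BCNF violation.

{A, C, D, E}; {B, C}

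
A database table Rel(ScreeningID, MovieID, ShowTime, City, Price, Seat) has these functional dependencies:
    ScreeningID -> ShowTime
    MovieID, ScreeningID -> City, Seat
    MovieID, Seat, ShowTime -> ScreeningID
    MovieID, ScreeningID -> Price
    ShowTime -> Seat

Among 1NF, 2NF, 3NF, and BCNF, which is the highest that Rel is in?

1NF

Candidate keys: {MovieID, ScreeningID}, {MovieID, ShowTime}. Prime attributes: {MovieID, ScreeningID, ShowTime}.
For ScreeningID -> ShowTime we have {ScreeningID}⁺ = {ScreeningID, Seat, ShowTime}; {ScreeningID} is not a superkey, so BCNF fails.
Because {Seat} is non-prime and the left side of ShowTime -> Seat is not a superkey, the relation is not in 3NF.
The proper key subset {ScreeningID} of {MovieID, ScreeningID} determines non-prime {Seat}, so the relation is not even in 2NF.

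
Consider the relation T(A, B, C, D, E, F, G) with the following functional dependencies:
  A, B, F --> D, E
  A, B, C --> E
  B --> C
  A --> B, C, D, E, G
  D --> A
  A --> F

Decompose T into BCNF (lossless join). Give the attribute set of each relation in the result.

{A, B, D, E, F, G}; {B, C}

Candidate keys of the original relation: {A}, {D}.
{A, B, C, D, E, F, G}: {B} determines {B, C} here but is not a superkey — split on B --> C, giving {B, C} and {A, B, D, E, F, G}.
{B, C} has no BCNF violation.
{A, B, D, E, F, G} has no BCNF violation.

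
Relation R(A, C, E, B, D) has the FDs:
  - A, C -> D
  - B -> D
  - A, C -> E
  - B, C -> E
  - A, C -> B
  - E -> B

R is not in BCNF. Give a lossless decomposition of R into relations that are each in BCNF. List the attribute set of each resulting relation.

Candidate key of the original relation: {A, C}.
In {A, B, C, D, E}, {B} is not a superkey ({B}⁺ restricted to this set is {B, D}), so split on B -> D into {B, D} and {A, B, C, E}.
{B, D} has no BCNF violation.
In {A, B, C, E}, {B, C} is not a superkey ({B, C}⁺ restricted to this set is {B, C, E}), so split on B, C -> E into {B, C, E} and {A, B, C}.
In {B, C, E}, {E} is not a superkey ({E}⁺ restricted to this set is {B, E}), so split on E -> B into {B, E} and {C, E}.
{B, E} has no BCNF violation.
{C, E} has no BCNF violation.
{A, B, C} has no BCNF violation.

{A, B, C}; {B, D}; {B, E}; {C, E}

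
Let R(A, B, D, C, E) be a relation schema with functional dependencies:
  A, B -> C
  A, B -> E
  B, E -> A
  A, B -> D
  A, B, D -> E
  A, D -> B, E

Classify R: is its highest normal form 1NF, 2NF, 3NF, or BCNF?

BCNF

Candidate keys: {A, B}, {A, D}, {B, E}. Prime attributes: {A, B, D, E}.
The left-hand side of every FD is a superkey, so BCNF is satisfied.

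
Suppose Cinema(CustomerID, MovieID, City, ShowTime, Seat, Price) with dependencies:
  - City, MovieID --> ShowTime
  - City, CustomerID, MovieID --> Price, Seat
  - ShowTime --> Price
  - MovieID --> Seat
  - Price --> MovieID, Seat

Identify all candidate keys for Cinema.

{City, CustomerID, MovieID}, {City, CustomerID, Price}, {City, CustomerID, ShowTime}

Attributes never on any right-hand side: {City, CustomerID} — every candidate key must contain all of them.
{City, CustomerID, MovieID}⁺ = {City, CustomerID, MovieID, Price, Seat, ShowTime} — all of the relation — so {City, CustomerID, MovieID} is a candidate key.
{City, CustomerID, Price}⁺ = {City, CustomerID, MovieID, Price, Seat, ShowTime} — all of the relation — so {City, CustomerID, Price} is a candidate key.
{City, CustomerID, ShowTime}⁺ = {City, CustomerID, MovieID, Price, Seat, ShowTime} — all of the relation — so {City, CustomerID, ShowTime} is a candidate key.
No proper subset of any of these is a key, and no other minimal superkey exists.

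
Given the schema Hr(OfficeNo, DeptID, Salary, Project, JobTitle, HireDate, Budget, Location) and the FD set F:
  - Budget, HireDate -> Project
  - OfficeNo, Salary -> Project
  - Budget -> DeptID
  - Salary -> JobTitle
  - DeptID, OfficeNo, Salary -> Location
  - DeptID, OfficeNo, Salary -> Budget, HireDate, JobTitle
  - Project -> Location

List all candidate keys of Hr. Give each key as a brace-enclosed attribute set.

{Budget, OfficeNo, Salary}, {DeptID, OfficeNo, Salary}

No FD produces {OfficeNo, Salary}, so they must be in every candidate key.
{Budget, OfficeNo, Salary} is a candidate key since {Budget, OfficeNo, Salary}⁺ = {Budget, DeptID, HireDate, JobTitle, Location, OfficeNo, Project, Salary} covers every attribute.
{DeptID, OfficeNo, Salary} is a candidate key since {DeptID, OfficeNo, Salary}⁺ = {Budget, DeptID, HireDate, JobTitle, Location, OfficeNo, Project, Salary} covers every attribute.
Any other superkey properly contains one of these, so there are no further candidate keys.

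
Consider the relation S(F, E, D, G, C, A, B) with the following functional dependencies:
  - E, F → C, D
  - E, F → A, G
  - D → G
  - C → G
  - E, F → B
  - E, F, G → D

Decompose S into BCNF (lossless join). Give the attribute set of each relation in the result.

{A, B, C, D, E, F}; {D, G}

Candidate key of the original relation: {E, F}.
In {A, B, C, D, E, F, G}, {D} is not a superkey ({D}⁺ restricted to this set is {D, G}), so split on D → G into {D, G} and {A, B, C, D, E, F}.
{D, G} is in BCNF.
{A, B, C, D, E, F} is in BCNF.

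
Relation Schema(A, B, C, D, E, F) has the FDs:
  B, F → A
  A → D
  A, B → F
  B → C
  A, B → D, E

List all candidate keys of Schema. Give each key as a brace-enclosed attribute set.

{A, B}, {B, F}

{B} never appears on the right of any FD, so every key must include it.
Closure of {A, B} is {A, B, C, D, E, F}, the whole schema; {A, B} is a candidate key.
Closure of {B, F} is {A, B, C, D, E, F}, the whole schema; {B, F} is a candidate key.
Any other superkey properly contains one of these, so there are no further candidate keys.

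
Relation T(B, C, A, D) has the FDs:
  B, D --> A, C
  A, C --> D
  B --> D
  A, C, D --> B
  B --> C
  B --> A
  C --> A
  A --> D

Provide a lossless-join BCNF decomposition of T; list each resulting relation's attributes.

{A, B, C}; {A, D}

Candidate keys of the original relation: {B}, {C}.
Within {A, B, C, D}: {A}⁺ ∩ {A, B, C, D} = {A, D}, not the whole set, so A --> D violates BCNF; decompose into {A, D} and {A, B, C}.
{A, D}: every determinant is a superkey — BCNF.
{A, B, C}: every determinant is a superkey — BCNF.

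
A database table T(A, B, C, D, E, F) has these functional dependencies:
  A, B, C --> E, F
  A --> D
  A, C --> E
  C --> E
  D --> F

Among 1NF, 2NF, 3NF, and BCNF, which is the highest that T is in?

Candidate key: {A, B, C}. Prime attributes: {A, B, C}.
A --> D: {A}⁺ = {A, D, F}, which is not all of the attributes, so the left side is not a superkey — BCNF is violated.
A --> D determines the non-prime attribute {D} from a non-superkey — 3NF is violated.
Since {A} ⊂ {A, B, C} and {A}⁺ ⊇ {D, F} with {D, F} non-prime, there is a partial dependency; 2NF fails.

1NF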